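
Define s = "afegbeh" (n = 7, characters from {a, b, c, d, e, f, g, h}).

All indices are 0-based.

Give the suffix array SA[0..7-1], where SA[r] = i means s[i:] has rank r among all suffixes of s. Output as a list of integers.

rank→(start, suffix):
  0 → (0, 'afegbeh')
  1 → (4, 'beh')
  2 → (2, 'egbeh')
  3 → (5, 'eh')
  4 → (1, 'fegbeh')
  5 → (3, 'gbeh')
  6 → (6, 'h')

[0, 4, 2, 5, 1, 3, 6]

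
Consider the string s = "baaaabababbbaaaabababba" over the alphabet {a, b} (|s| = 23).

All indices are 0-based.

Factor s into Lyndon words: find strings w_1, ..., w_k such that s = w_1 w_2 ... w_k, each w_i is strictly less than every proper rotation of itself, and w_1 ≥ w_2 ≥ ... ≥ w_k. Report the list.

["b", "aaaabababbb", "aaaabababb", "a"]

emit factor 1: 'b' (i=0, period=1)
emit factor 2: 'aaaabababbb' (i=1, period=11)
emit factor 3: 'aaaabababb' (i=12, period=10)
emit factor 4: 'a' (i=22, period=1)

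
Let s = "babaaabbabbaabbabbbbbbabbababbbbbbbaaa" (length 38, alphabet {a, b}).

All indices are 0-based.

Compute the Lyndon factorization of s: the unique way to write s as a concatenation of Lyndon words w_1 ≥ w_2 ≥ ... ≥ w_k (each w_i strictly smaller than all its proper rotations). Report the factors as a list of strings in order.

emit factor 1: 'b' (i=0, period=1)
emit factor 2: 'ab' (i=1, period=2)
emit factor 3: 'aaabbabbaabbabbbbbbabbababbbbbbb' (i=3, period=32)
emit factor 4: 'a' (i=35, period=1)
emit factor 5: 'a' (i=36, period=1)
emit factor 6: 'a' (i=37, period=1)

["b", "ab", "aaabbabbaabbabbbbbbabbababbbbbbb", "a", "a", "a"]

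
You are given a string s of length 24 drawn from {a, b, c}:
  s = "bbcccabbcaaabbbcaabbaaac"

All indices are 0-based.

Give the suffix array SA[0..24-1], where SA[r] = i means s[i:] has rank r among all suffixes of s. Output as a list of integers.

sorted suffixes:
  #0 SA[0]=9  'aaabbbcaabbaaac'
  #1 SA[1]=20  'aaac'
  #2 SA[2]=16  'aabbaaac'
  #3 SA[3]=10  'aabbbcaabbaaac'
  #4 SA[4]=21  'aac'
  #5 SA[5]=17  'abbaaac'
  #6 SA[6]=11  'abbbcaabbaaac'
  #7 SA[7]=5  'abbcaaabbbcaabbaaac'
  #8 SA[8]=22  'ac'
  #9 SA[9]=19  'baaac'
  #10 SA[10]=18  'bbaaac'
  #11 SA[11]=12  'bbbcaabbaaac'
  #12 SA[12]=6  'bbcaaabbbcaabbaaac'
  #13 SA[13]=13  'bbcaabbaaac'
  #14 SA[14]=0  'bbcccabbcaaabbbcaabbaaac'
  #15 SA[15]=7  'bcaaabbbcaabbaaac'
  #16 SA[16]=14  'bcaabbaaac'
  #17 SA[17]=1  'bcccabbcaaabbbcaabbaaac'
  #18 SA[18]=23  'c'
  #19 SA[19]=8  'caaabbbcaabbaaac'
  #20 SA[20]=15  'caabbaaac'
  #21 SA[21]=4  'cabbcaaabbbcaabbaaac'
  #22 SA[22]=3  'ccabbcaaabbbcaabbaaac'
  #23 SA[23]=2  'cccabbcaaabbbcaabbaaac'

[9, 20, 16, 10, 21, 17, 11, 5, 22, 19, 18, 12, 6, 13, 0, 7, 14, 1, 23, 8, 15, 4, 3, 2]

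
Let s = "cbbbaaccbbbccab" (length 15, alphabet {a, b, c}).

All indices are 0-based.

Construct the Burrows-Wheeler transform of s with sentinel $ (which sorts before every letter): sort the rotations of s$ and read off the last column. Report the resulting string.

rank  rotation          last
    0  $cbbbaaccbbbccab  b
    1  aaccbbbccab$cbbb  b
    2  ab$cbbbaaccbbbcc  c
    3  accbbbccab$cbbba  a
    4  b$cbbbaaccbbbcca  a
    5  baaccbbbccab$cbb  b
    6  bbaaccbbbccab$cb  b
    7  bbbaaccbbbccab$c  c
    8  bbbccab$cbbbaacc  c
    9  bbccab$cbbbaaccb  b
   10  bccab$cbbbaaccbb  b
   11  cab$cbbbaaccbbbc  c
   12  cbbbaaccbbbccab$  $
   13  cbbbccab$cbbbaac  c
   14  ccab$cbbbaaccbbb  b
   15  ccbbbccab$cbbbaa  a

bbcaabbccbbc$cba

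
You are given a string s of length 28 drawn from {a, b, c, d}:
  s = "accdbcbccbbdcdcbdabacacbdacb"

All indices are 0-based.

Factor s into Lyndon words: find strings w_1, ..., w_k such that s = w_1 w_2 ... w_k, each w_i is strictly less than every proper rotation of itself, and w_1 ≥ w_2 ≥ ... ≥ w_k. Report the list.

emit factor 1: 'accdbcbccbbdcdcbd' (i=0, period=17)
emit factor 2: 'abacacbdacb' (i=17, period=11)

["accdbcbccbbdcdcbd", "abacacbdacb"]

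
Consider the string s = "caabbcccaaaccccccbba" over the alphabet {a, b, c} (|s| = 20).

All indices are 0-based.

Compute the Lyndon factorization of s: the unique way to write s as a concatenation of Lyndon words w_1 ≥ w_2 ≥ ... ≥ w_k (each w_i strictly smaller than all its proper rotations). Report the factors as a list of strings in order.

emit factor 1: 'c' (i=0, period=1)
emit factor 2: 'aabbccc' (i=1, period=7)
emit factor 3: 'aaaccccccbb' (i=8, period=11)
emit factor 4: 'a' (i=19, period=1)

["c", "aabbccc", "aaaccccccbb", "a"]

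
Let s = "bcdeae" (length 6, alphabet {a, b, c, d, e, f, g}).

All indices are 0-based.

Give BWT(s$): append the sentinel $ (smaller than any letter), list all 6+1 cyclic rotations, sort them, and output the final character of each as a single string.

ee$bcad

rank  rotation last
    0  $bcdeae  e
    1  ae$bcde  e
    2  bcdeae$  $
    3  cdeae$b  b
    4  deae$bc  c
    5  e$bcdea  a
    6  eae$bcd  d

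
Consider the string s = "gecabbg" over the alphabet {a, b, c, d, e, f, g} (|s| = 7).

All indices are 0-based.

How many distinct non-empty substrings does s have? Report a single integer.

sorted suffixes:
  #0 SA[0]=3  'abbg'
  #1 SA[1]=4  'bbg'
  #2 SA[2]=5  'bg'
  #3 SA[3]=2  'cabbg'
  #4 SA[4]=1  'ecabbg'
  #5 SA[5]=6  'g'
  #6 SA[6]=0  'gecabbg'

SA = [3, 4, 5, 2, 1, 6, 0]
[i] adj suffixes → lcp
  [1] 3/4 → 0 ('')
  [2] 4/5 → 1 ('b')
  [3] 5/2 → 0 ('')
  [4] 2/1 → 0 ('')
  [5] 1/6 → 0 ('')
  [6] 6/0 → 1 ('g')

n(n+1)/2 = 7·8/2 = 28
Σ LCP = 0 + 0 + 1 + 0 + 0 + 0 + 1 = 2
distinct = 28 − 2 = 26

26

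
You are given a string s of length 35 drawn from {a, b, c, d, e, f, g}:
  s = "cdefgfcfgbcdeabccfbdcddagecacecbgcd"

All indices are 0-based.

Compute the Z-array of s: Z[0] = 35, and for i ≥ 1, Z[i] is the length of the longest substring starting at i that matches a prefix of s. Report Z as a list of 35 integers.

[35, 0, 0, 0, 0, 0, 1, 0, 0, 0, 3, 0, 0, 0, 0, 1, 1, 0, 0, 0, 2, 0, 0, 0, 0, 0, 1, 0, 1, 0, 1, 0, 0, 2, 0]

Z[0]=35
i=1: fresh scan; Z[1]=0
i=2: fresh scan; Z[2]=0
i=3: fresh scan; Z[3]=0
i=4: fresh scan; Z[4]=0
i=5: fresh scan; Z[5]=0
i=6: fresh scan; Z[6]=1 extend→box=[6,7)
i=7: fresh scan; Z[7]=0
i=8: fresh scan; Z[8]=0
i=9: fresh scan; Z[9]=0
i=10: fresh scan; Z[10]=3 extend→box=[10,13)
i=11: min(r-i=2, Z[1]=0)=0; Z[11]=0
i=12: min(r-i=1, Z[2]=0)=0; Z[12]=0
i=13: fresh scan; Z[13]=0
i=14: fresh scan; Z[14]=0
i=15: fresh scan; Z[15]=1 extend→box=[15,16)
i=16: fresh scan; Z[16]=1 extend→box=[16,17)
i=17: fresh scan; Z[17]=0
i=18: fresh scan; Z[18]=0
i=19: fresh scan; Z[19]=0
i=20: fresh scan; Z[20]=2 extend→box=[20,22)
i=21: min(r-i=1, Z[1]=0)=0; Z[21]=0
i=22: fresh scan; Z[22]=0
i=23: fresh scan; Z[23]=0
i=24: fresh scan; Z[24]=0
i=25: fresh scan; Z[25]=0
i=26: fresh scan; Z[26]=1 extend→box=[26,27)
i=27: fresh scan; Z[27]=0
i=28: fresh scan; Z[28]=1 extend→box=[28,29)
i=29: fresh scan; Z[29]=0
i=30: fresh scan; Z[30]=1 extend→box=[30,31)
i=31: fresh scan; Z[31]=0
i=32: fresh scan; Z[32]=0
i=33: fresh scan; Z[33]=2 extend→box=[33,35)
i=34: min(r-i=1, Z[1]=0)=0; Z[34]=0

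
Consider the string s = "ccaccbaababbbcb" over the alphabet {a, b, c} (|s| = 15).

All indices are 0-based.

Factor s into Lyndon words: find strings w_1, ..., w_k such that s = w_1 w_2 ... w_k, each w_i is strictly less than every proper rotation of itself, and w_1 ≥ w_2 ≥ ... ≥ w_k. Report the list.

["c", "c", "accb", "aababbbcb"]

emit factor 1: 'c' (i=0, period=1)
emit factor 2: 'c' (i=1, period=1)
emit factor 3: 'accb' (i=2, period=4)
emit factor 4: 'aababbbcb' (i=6, period=9)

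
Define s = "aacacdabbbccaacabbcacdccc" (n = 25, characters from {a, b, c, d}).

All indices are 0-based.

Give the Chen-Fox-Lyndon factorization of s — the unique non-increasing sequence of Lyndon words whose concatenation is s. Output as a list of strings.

emit factor 1: 'aacacdabbbcc' (i=0, period=12)
emit factor 2: 'aacabbcacdccc' (i=12, period=13)

["aacacdabbbcc", "aacabbcacdccc"]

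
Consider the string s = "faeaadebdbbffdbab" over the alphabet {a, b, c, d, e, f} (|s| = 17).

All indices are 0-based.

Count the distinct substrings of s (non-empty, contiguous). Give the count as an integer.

140

sorted suffixes:
  #0 SA[0]=3  'aadebdbbffdbab'
  #1 SA[1]=15  'ab'
  #2 SA[2]=4  'adebdbbffdbab'
  #3 SA[3]=1  'aeaadebdbbffdbab'
  #4 SA[4]=16  'b'
  #5 SA[5]=14  'bab'
  #6 SA[6]=9  'bbffdbab'
  #7 SA[7]=7  'bdbbffdbab'
  #8 SA[8]=10  'bffdbab'
  #9 SA[9]=13  'dbab'
  #10 SA[10]=8  'dbbffdbab'
  #11 SA[11]=5  'debdbbffdbab'
  #12 SA[12]=2  'eaadebdbbffdbab'
  #13 SA[13]=6  'ebdbbffdbab'
  #14 SA[14]=0  'faeaadebdbbffdbab'
  #15 SA[15]=12  'fdbab'
  #16 SA[16]=11  'ffdbab'

SA = [3, 15, 4, 1, 16, 14, 9, 7, 10, 13, 8, 5, 2, 6, 0, 12, 11]
i: (SA[i-1],SA[i]) lcp shared
  1: (3,15) 1 'a'
  2: (15,4) 1 'a'
  3: (4,1) 1 'a'
  4: (1,16) 0 ''
  5: (16,14) 1 'b'
  6: (14,9) 1 'b'
  7: (9,7) 1 'b'
  8: (7,10) 1 'b'
  9: (10,13) 0 ''
  10: (13,8) 2 'db'
  11: (8,5) 1 'd'
  12: (5,2) 0 ''
  13: (2,6) 1 'e'
  14: (6,0) 0 ''
  15: (0,12) 1 'f'
  16: (12,11) 1 'f'

n(n+1)/2 = 17·18/2 = 153
Σ LCP = 0 + 1 + 1 + 1 + 0 + 1 + 1 + 1 + 1 + 0 + 2 + 1 + 0 + 1 + 0 + 1 + 1 = 13
distinct = 153 − 13 = 140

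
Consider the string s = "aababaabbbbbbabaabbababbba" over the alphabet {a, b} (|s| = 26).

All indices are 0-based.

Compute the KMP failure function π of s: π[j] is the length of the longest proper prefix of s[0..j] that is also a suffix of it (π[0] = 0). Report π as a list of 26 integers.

[0, 1, 0, 1, 0, 1, 2, 3, 0, 0, 0, 0, 0, 1, 0, 1, 2, 3, 0, 1, 0, 1, 0, 0, 0, 1]

π[0] = 0
j=1 s[j]='a': π[1]=1 (border 'a')
j=2 s[j]='b': k: 1→0; π[2]=0 (border '')
j=3 s[j]='a': π[3]=1 (border 'a')
j=4 s[j]='b': k: 1→0; π[4]=0 (border '')
j=5 s[j]='a': π[5]=1 (border 'a')
j=6 s[j]='a': π[6]=2 (border 'aa')
j=7 s[j]='b': π[7]=3 (border 'aab')
j=8 s[j]='b': k: 3→0; π[8]=0 (border '')
j=9 s[j]='b': π[9]=0 (border '')
j=10 s[j]='b': π[10]=0 (border '')
j=11 s[j]='b': π[11]=0 (border '')
j=12 s[j]='b': π[12]=0 (border '')
j=13 s[j]='a': π[13]=1 (border 'a')
j=14 s[j]='b': k: 1→0; π[14]=0 (border '')
j=15 s[j]='a': π[15]=1 (border 'a')
j=16 s[j]='a': π[16]=2 (border 'aa')
j=17 s[j]='b': π[17]=3 (border 'aab')
j=18 s[j]='b': k: 3→0; π[18]=0 (border '')
j=19 s[j]='a': π[19]=1 (border 'a')
j=20 s[j]='b': k: 1→0; π[20]=0 (border '')
j=21 s[j]='a': π[21]=1 (border 'a')
j=22 s[j]='b': k: 1→0; π[22]=0 (border '')
j=23 s[j]='b': π[23]=0 (border '')
j=24 s[j]='b': π[24]=0 (border '')
j=25 s[j]='a': π[25]=1 (border 'a')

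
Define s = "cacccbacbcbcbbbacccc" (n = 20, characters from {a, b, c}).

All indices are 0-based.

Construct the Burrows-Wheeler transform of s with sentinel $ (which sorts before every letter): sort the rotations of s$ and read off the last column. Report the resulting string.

rank  rotation               last
    0  $cacccbacbcbcbbbacccc  c
    1  acbcbcbbbacccc$cacccb  b
    2  acccbacbcbcbbbacccc$c  c
    3  acccc$cacccbacbcbcbbb  b
    4  bacbcbcbbbacccc$caccc  c
    5  bacccc$cacccbacbcbcbb  b
    6  bbacccc$cacccbacbcbcb  b
    7  bbbacccc$cacccbacbcbc  c
    8  bcbbbacccc$cacccbacbc  c
    9  bcbcbbbacccc$cacccbac  c
   10  c$cacccbacbcbcbbbaccc  c
   11  cacccbacbcbcbbbacccc$  $
   12  cbacbcbcbbbacccc$cacc  c
   13  cbbbacccc$cacccbacbcb  b
   14  cbcbbbacccc$cacccbacb  b
   15  cbcbcbbbacccc$cacccba  a
   16  cc$cacccbacbcbcbbbacc  c
   17  ccbacbcbcbbbacccc$cac  c
   18  ccc$cacccbacbcbcbbbac  c
   19  cccbacbcbcbbbacccc$ca  a
   20  cccc$cacccbacbcbcbbba  a

cbcbcbbcccc$cbbacccaa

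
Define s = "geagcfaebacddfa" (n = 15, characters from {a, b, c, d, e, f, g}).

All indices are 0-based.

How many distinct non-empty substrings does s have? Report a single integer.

rank | idx | suffix
   0 |  14 | a
   1 |   9 | acddfa
   2 |   6 | aebacddfa
   3 |   2 | agcfaebacddfa
   4 |   8 | bacddfa
   5 |  10 | cddfa
   6 |   4 | cfaebacddfa
   7 |  11 | ddfa
   8 |  12 | dfa
   9 |   1 | eagcfaebacddfa
  10 |   7 | ebacddfa
  11 |  13 | fa
  12 |   5 | faebacddfa
  13 |   3 | gcfaebacddfa
  14 |   0 | geagcfaebacddfa

SA = [14, 9, 6, 2, 8, 10, 4, 11, 12, 1, 7, 13, 5, 3, 0]
i: (SA[i-1],SA[i]) lcp shared
  1: (14,9) 1 'a'
  2: (9,6) 1 'a'
  3: (6,2) 1 'a'
  4: (2,8) 0 ''
  5: (8,10) 0 ''
  6: (10,4) 1 'c'
  7: (4,11) 0 ''
  8: (11,12) 1 'd'
  9: (12,1) 0 ''
  10: (1,7) 1 'e'
  11: (7,13) 0 ''
  12: (13,5) 2 'fa'
  13: (5,3) 0 ''
  14: (3,0) 1 'g'

n(n+1)/2 = 15·16/2 = 120
Σ LCP = 0 + 1 + 1 + 1 + 0 + 0 + 1 + 0 + 1 + 0 + 1 + 0 + 2 + 0 + 1 = 9
distinct = 120 − 9 = 111

111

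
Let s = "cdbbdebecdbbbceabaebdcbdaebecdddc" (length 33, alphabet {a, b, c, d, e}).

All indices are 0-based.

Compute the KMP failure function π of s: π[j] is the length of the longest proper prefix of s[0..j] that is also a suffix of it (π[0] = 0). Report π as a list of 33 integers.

π[0] = 0
j=1 s[j]='d': π[1]=0 (border '')
j=2 s[j]='b': π[2]=0 (border '')
j=3 s[j]='b': π[3]=0 (border '')
j=4 s[j]='d': π[4]=0 (border '')
j=5 s[j]='e': π[5]=0 (border '')
j=6 s[j]='b': π[6]=0 (border '')
j=7 s[j]='e': π[7]=0 (border '')
j=8 s[j]='c': π[8]=1 (border 'c')
j=9 s[j]='d': π[9]=2 (border 'cd')
j=10 s[j]='b': π[10]=3 (border 'cdb')
j=11 s[j]='b': π[11]=4 (border 'cdbb')
j=12 s[j]='b': k: 4→0; π[12]=0 (border '')
j=13 s[j]='c': π[13]=1 (border 'c')
j=14 s[j]='e': k: 1→0; π[14]=0 (border '')
j=15 s[j]='a': π[15]=0 (border '')
j=16 s[j]='b': π[16]=0 (border '')
j=17 s[j]='a': π[17]=0 (border '')
j=18 s[j]='e': π[18]=0 (border '')
j=19 s[j]='b': π[19]=0 (border '')
j=20 s[j]='d': π[20]=0 (border '')
j=21 s[j]='c': π[21]=1 (border 'c')
j=22 s[j]='b': k: 1→0; π[22]=0 (border '')
j=23 s[j]='d': π[23]=0 (border '')
j=24 s[j]='a': π[24]=0 (border '')
j=25 s[j]='e': π[25]=0 (border '')
j=26 s[j]='b': π[26]=0 (border '')
j=27 s[j]='e': π[27]=0 (border '')
j=28 s[j]='c': π[28]=1 (border 'c')
j=29 s[j]='d': π[29]=2 (border 'cd')
j=30 s[j]='d': k: 2→0; π[30]=0 (border '')
j=31 s[j]='d': π[31]=0 (border '')
j=32 s[j]='c': π[32]=1 (border 'c')

[0, 0, 0, 0, 0, 0, 0, 0, 1, 2, 3, 4, 0, 1, 0, 0, 0, 0, 0, 0, 0, 1, 0, 0, 0, 0, 0, 0, 1, 2, 0, 0, 1]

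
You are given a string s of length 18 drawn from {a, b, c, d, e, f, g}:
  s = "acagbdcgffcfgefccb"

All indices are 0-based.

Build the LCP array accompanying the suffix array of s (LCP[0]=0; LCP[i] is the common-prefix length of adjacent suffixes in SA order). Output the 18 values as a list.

rank→(start, suffix):
  0 → (0, 'acagbdcgffcfgefccb')
  1 → (2, 'agbdcgffcfgefccb')
  2 → (17, 'b')
  3 → (4, 'bdcgffcfgefccb')
  4 → (1, 'cagbdcgffcfgefccb')
  5 → (16, 'cb')
  6 → (15, 'ccb')
  7 → (10, 'cfgefccb')
  8 → (6, 'cgffcfgefccb')
  9 → (5, 'dcgffcfgefccb')
  10 → (13, 'efccb')
  11 → (14, 'fccb')
  12 → (9, 'fcfgefccb')
  13 → (8, 'ffcfgefccb')
  14 → (11, 'fgefccb')
  15 → (3, 'gbdcgffcfgefccb')
  16 → (12, 'gefccb')
  17 → (7, 'gffcfgefccb')

SA = [0, 2, 17, 4, 1, 16, 15, 10, 6, 5, 13, 14, 9, 8, 11, 3, 12, 7]
rank  pair      lcp
   1  s[0:],s[2:]  1  'a'
   2  s[2:],s[17:]  0  ''
   3  s[17:],s[4:]  1  'b'
   4  s[4:],s[1:]  0  ''
   5  s[1:],s[16:]  1  'c'
   6  s[16:],s[15:]  1  'c'
   7  s[15:],s[10:]  1  'c'
   8  s[10:],s[6:]  1  'c'
   9  s[6:],s[5:]  0  ''
  10  s[5:],s[13:]  0  ''
  11  s[13:],s[14:]  0  ''
  12  s[14:],s[9:]  2  'fc'
  13  s[9:],s[8:]  1  'f'
  14  s[8:],s[11:]  1  'f'
  15  s[11:],s[3:]  0  ''
  16  s[3:],s[12:]  1  'g'
  17  s[12:],s[7:]  1  'g'

[0, 1, 0, 1, 0, 1, 1, 1, 1, 0, 0, 0, 2, 1, 1, 0, 1, 1]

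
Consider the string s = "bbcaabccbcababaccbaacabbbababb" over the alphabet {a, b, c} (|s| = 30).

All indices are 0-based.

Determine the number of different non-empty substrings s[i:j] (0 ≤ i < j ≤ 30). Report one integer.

408

rank | idx | suffix
   0 |   3 | aabccbcababaccbaacabbbababb
   1 |  18 | aacabbbababb
   2 |  10 | ababaccbaacabbbababb
   3 |  25 | ababb
   4 |  12 | abaccbaacabbbababb
   5 |  27 | abb
   6 |  21 | abbbababb
   7 |   4 | abccbcababaccbaacabbbababb
   8 |  19 | acabbbababb
   9 |  14 | accbaacabbbababb
  10 |  29 | b
  11 |  17 | baacabbbababb
  12 |  24 | bababb
  13 |  11 | babaccbaacabbbababb
  14 |  26 | babb
  15 |  13 | baccbaacabbbababb
  16 |  28 | bb
  17 |  23 | bbababb
  18 |  22 | bbbababb
  19 |   0 | bbcaabccbcababaccbaacabbbababb
  20 |   1 | bcaabccbcababaccbaacabbbababb
  21 |   8 | bcababaccbaacabbbababb
  22 |   5 | bccbcababaccbaacabbbababb
  23 |   2 | caabccbcababaccbaacabbbababb
  24 |   9 | cababaccbaacabbbababb
  25 |  20 | cabbbababb
  26 |  16 | cbaacabbbababb
  27 |   7 | cbcababaccbaacabbbababb
  28 |  15 | ccbaacabbbababb
  29 |   6 | ccbcababaccbaacabbbababb

SA = [3, 18, 10, 25, 12, 27, 21, 4, 19, 14, 29, 17, 24, 11, 26, 13, 28, 23, 22, 0, 1, 8, 5, 2, 9, 20, 16, 7, 15, 6]
i: (SA[i-1],SA[i]) lcp shared
  1: (3,18) 2 'aa'
  2: (18,10) 1 'a'
  3: (10,25) 4 'abab'
  4: (25,12) 3 'aba'
  5: (12,27) 2 'ab'
  6: (27,21) 3 'abb'
  7: (21,4) 2 'ab'
  8: (4,19) 1 'a'
  9: (19,14) 2 'ac'
  10: (14,29) 0 ''
  11: (29,17) 1 'b'
  12: (17,24) 2 'ba'
  13: (24,11) 4 'baba'
  14: (11,26) 3 'bab'
  15: (26,13) 2 'ba'
  16: (13,28) 1 'b'
  17: (28,23) 2 'bb'
  18: (23,22) 2 'bb'
  19: (22,0) 2 'bb'
  20: (0,1) 1 'b'
  21: (1,8) 3 'bca'
  22: (8,5) 2 'bc'
  23: (5,2) 0 ''
  24: (2,9) 2 'ca'
  25: (9,20) 3 'cab'
  26: (20,16) 1 'c'
  27: (16,7) 2 'cb'
  28: (7,15) 1 'c'
  29: (15,6) 3 'ccb'

n(n+1)/2 = 30·31/2 = 465
Σ LCP = 0 + 2 + 1 + 4 + 3 + 2 + 3 + 2 + 1 + 2 + 0 + 1 + 2 + 4 + 3 + 2 + 1 + 2 + 2 + 2 + 1 + 3 + 2 + 0 + 2 + 3 + 1 + 2 + 1 + 3 = 57
distinct = 465 − 57 = 408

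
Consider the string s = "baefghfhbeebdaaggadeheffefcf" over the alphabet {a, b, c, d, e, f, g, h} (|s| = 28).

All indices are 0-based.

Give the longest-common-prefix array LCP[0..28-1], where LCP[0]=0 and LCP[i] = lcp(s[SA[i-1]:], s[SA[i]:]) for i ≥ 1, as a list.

[0, 1, 1, 1, 0, 1, 1, 0, 0, 1, 0, 1, 1, 2, 2, 1, 0, 1, 1, 1, 1, 1, 0, 1, 1, 0, 1, 1]

sorted suffixes:
  #0 SA[0]=13  'aaggadeheffefcf'
  #1 SA[1]=17  'adeheffefcf'
  #2 SA[2]=1  'aefghfhbeebdaaggadeheffefcf'
  #3 SA[3]=14  'aggadeheffefcf'
  #4 SA[4]=0  'baefghfhbeebdaaggadeheffefcf'
  #5 SA[5]=11  'bdaaggadeheffefcf'
  #6 SA[6]=8  'beebdaaggadeheffefcf'
  #7 SA[7]=26  'cf'
  #8 SA[8]=12  'daaggadeheffefcf'
  #9 SA[9]=18  'deheffefcf'
  #10 SA[10]=10  'ebdaaggadeheffefcf'
  #11 SA[11]=9  'eebdaaggadeheffefcf'
  #12 SA[12]=24  'efcf'
  #13 SA[13]=21  'effefcf'
  #14 SA[14]=2  'efghfhbeebdaaggadeheffefcf'
  #15 SA[15]=19  'eheffefcf'
  #16 SA[16]=27  'f'
  #17 SA[17]=25  'fcf'
  #18 SA[18]=23  'fefcf'
  #19 SA[19]=22  'ffefcf'
  #20 SA[20]=3  'fghfhbeebdaaggadeheffefcf'
  #21 SA[21]=6  'fhbeebdaaggadeheffefcf'
  #22 SA[22]=16  'gadeheffefcf'
  #23 SA[23]=15  'ggadeheffefcf'
  #24 SA[24]=4  'ghfhbeebdaaggadeheffefcf'
  #25 SA[25]=7  'hbeebdaaggadeheffefcf'
  #26 SA[26]=20  'heffefcf'
  #27 SA[27]=5  'hfhbeebdaaggadeheffefcf'

SA = [13, 17, 1, 14, 0, 11, 8, 26, 12, 18, 10, 9, 24, 21, 2, 19, 27, 25, 23, 22, 3, 6, 16, 15, 4, 7, 20, 5]
rank  pair      lcp
   1  s[13:],s[17:]  1  'a'
   2  s[17:],s[1:]  1  'a'
   3  s[1:],s[14:]  1  'a'
   4  s[14:],s[0:]  0  ''
   5  s[0:],s[11:]  1  'b'
   6  s[11:],s[8:]  1  'b'
   7  s[8:],s[26:]  0  ''
   8  s[26:],s[12:]  0  ''
   9  s[12:],s[18:]  1  'd'
  10  s[18:],s[10:]  0  ''
  11  s[10:],s[9:]  1  'e'
  12  s[9:],s[24:]  1  'e'
  13  s[24:],s[21:]  2  'ef'
  14  s[21:],s[2:]  2  'ef'
  15  s[2:],s[19:]  1  'e'
  16  s[19:],s[27:]  0  ''
  17  s[27:],s[25:]  1  'f'
  18  s[25:],s[23:]  1  'f'
  19  s[23:],s[22:]  1  'f'
  20  s[22:],s[3:]  1  'f'
  21  s[3:],s[6:]  1  'f'
  22  s[6:],s[16:]  0  ''
  23  s[16:],s[15:]  1  'g'
  24  s[15:],s[4:]  1  'g'
  25  s[4:],s[7:]  0  ''
  26  s[7:],s[20:]  1  'h'
  27  s[20:],s[5:]  1  'h'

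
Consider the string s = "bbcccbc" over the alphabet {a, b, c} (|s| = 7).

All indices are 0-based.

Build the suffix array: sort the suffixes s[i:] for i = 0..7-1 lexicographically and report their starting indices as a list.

[0, 5, 1, 6, 4, 3, 2]

rank→(start, suffix):
  0 → (0, 'bbcccbc')
  1 → (5, 'bc')
  2 → (1, 'bcccbc')
  3 → (6, 'c')
  4 → (4, 'cbc')
  5 → (3, 'ccbc')
  6 → (2, 'cccbc')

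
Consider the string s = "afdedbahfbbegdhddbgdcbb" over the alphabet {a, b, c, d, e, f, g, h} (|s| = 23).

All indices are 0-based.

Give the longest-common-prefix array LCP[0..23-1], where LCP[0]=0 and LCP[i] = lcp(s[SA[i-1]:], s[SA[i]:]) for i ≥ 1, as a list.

rank | idx | suffix
   0 |   0 | afdedbahfbbegdhddbgdcbb
   1 |   6 | ahfbbegdhddbgdcbb
   2 |  22 | b
   3 |   5 | bahfbbegdhddbgdcbb
   4 |  21 | bb
   5 |   9 | bbegdhddbgdcbb
   6 |  10 | begdhddbgdcbb
   7 |  17 | bgdcbb
   8 |  20 | cbb
   9 |   4 | dbahfbbegdhddbgdcbb
  10 |  16 | dbgdcbb
  11 |  19 | dcbb
  12 |  15 | ddbgdcbb
  13 |   2 | dedbahfbbegdhddbgdcbb
  14 |  13 | dhddbgdcbb
  15 |   3 | edbahfbbegdhddbgdcbb
  16 |  11 | egdhddbgdcbb
  17 |   8 | fbbegdhddbgdcbb
  18 |   1 | fdedbahfbbegdhddbgdcbb
  19 |  18 | gdcbb
  20 |  12 | gdhddbgdcbb
  21 |  14 | hddbgdcbb
  22 |   7 | hfbbegdhddbgdcbb

SA = [0, 6, 22, 5, 21, 9, 10, 17, 20, 4, 16, 19, 15, 2, 13, 3, 11, 8, 1, 18, 12, 14, 7]
[i] adj suffixes → lcp
  [1] 0/6 → 1 ('a')
  [2] 6/22 → 0 ('')
  [3] 22/5 → 1 ('b')
  [4] 5/21 → 1 ('b')
  [5] 21/9 → 2 ('bb')
  [6] 9/10 → 1 ('b')
  [7] 10/17 → 1 ('b')
  [8] 17/20 → 0 ('')
  [9] 20/4 → 0 ('')
  [10] 4/16 → 2 ('db')
  [11] 16/19 → 1 ('d')
  [12] 19/15 → 1 ('d')
  [13] 15/2 → 1 ('d')
  [14] 2/13 → 1 ('d')
  [15] 13/3 → 0 ('')
  [16] 3/11 → 1 ('e')
  [17] 11/8 → 0 ('')
  [18] 8/1 → 1 ('f')
  [19] 1/18 → 0 ('')
  [20] 18/12 → 2 ('gd')
  [21] 12/14 → 0 ('')
  [22] 14/7 → 1 ('h')

[0, 1, 0, 1, 1, 2, 1, 1, 0, 0, 2, 1, 1, 1, 1, 0, 1, 0, 1, 0, 2, 0, 1]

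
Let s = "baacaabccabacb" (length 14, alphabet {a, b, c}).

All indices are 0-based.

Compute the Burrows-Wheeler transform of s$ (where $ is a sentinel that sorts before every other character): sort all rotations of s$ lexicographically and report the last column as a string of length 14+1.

bcbcaabc$aaacab

rank  rotation         last
    0  $baacaabccabacb  b
    1  aabccabacb$baac  c
    2  aacaabccabacb$b  b
    3  abacb$baacaabcc  c
    4  abccabacb$baaca  a
    5  acaabccabacb$ba  a
    6  acb$baacaabccab  b
    7  b$baacaabccabac  c
    8  baacaabccabacb$  $
    9  bacb$baacaabcca  a
   10  bccabacb$baacaa  a
   11  caabccabacb$baa  a
   12  cabacb$baacaabc  c
   13  cb$baacaabccaba  a
   14  ccabacb$baacaab  b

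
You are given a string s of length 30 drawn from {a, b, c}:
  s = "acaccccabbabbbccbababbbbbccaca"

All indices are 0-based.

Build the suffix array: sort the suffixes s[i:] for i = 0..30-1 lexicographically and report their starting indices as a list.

[29, 17, 7, 19, 10, 27, 0, 2, 16, 18, 9, 8, 20, 21, 22, 11, 23, 12, 24, 13, 28, 6, 26, 1, 15, 5, 25, 14, 4, 3]

rank | idx | suffix
   0 |  29 | a
   1 |  17 | ababbbbbccaca
   2 |   7 | abbabbbccbababbbbbccaca
   3 |  19 | abbbbbccaca
   4 |  10 | abbbccbababbbbbccaca
   5 |  27 | aca
   6 |   0 | acaccccabbabbbccbababbbbbccaca
   7 |   2 | accccabbabbbccbababbbbbccaca
   8 |  16 | bababbbbbccaca
   9 |  18 | babbbbbccaca
  10 |   9 | babbbccbababbbbbccaca
  11 |   8 | bbabbbccbababbbbbccaca
  12 |  20 | bbbbbccaca
  13 |  21 | bbbbccaca
  14 |  22 | bbbccaca
  15 |  11 | bbbccbababbbbbccaca
  16 |  23 | bbccaca
  17 |  12 | bbccbababbbbbccaca
  18 |  24 | bccaca
  19 |  13 | bccbababbbbbccaca
  20 |  28 | ca
  21 |   6 | cabbabbbccbababbbbbccaca
  22 |  26 | caca
  23 |   1 | caccccabbabbbccbababbbbbccaca
  24 |  15 | cbababbbbbccaca
  25 |   5 | ccabbabbbccbababbbbbccaca
  26 |  25 | ccaca
  27 |  14 | ccbababbbbbccaca
  28 |   4 | cccabbabbbccbababbbbbccaca
  29 |   3 | ccccabbabbbccbababbbbbccaca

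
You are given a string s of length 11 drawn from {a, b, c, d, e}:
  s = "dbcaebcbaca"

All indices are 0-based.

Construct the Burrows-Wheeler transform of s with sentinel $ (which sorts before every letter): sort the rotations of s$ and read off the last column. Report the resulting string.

rank  rotation      last
    0  $dbcaebcbaca  a
    1  a$dbcaebcbac  c
    2  aca$dbcaebcb  b
    3  aebcbaca$dbc  c
    4  baca$dbcaebc  c
    5  bcaebcbaca$d  d
    6  bcbaca$dbcae  e
    7  ca$dbcaebcba  a
    8  caebcbaca$db  b
    9  cbaca$dbcaeb  b
   10  dbcaebcbaca$  $
   11  ebcbaca$dbca  a

acbccdeabb$a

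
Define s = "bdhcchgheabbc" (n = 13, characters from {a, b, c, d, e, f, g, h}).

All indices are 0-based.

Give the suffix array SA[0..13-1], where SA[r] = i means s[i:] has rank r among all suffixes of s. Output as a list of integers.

[9, 10, 11, 0, 12, 3, 4, 1, 8, 6, 2, 7, 5]

sorted suffixes:
  #0 SA[0]=9  'abbc'
  #1 SA[1]=10  'bbc'
  #2 SA[2]=11  'bc'
  #3 SA[3]=0  'bdhcchgheabbc'
  #4 SA[4]=12  'c'
  #5 SA[5]=3  'cchgheabbc'
  #6 SA[6]=4  'chgheabbc'
  #7 SA[7]=1  'dhcchgheabbc'
  #8 SA[8]=8  'eabbc'
  #9 SA[9]=6  'gheabbc'
  #10 SA[10]=2  'hcchgheabbc'
  #11 SA[11]=7  'heabbc'
  #12 SA[12]=5  'hgheabbc'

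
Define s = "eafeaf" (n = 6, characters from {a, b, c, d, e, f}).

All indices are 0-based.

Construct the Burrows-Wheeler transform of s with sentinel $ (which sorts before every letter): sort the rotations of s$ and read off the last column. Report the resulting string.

rank  rotation last
    0  $eafeaf  f
    1  af$eafe  e
    2  afeaf$e  e
    3  eaf$eaf  f
    4  eafeaf$  $
    5  f$eafea  a
    6  feaf$ea  a

feef$aa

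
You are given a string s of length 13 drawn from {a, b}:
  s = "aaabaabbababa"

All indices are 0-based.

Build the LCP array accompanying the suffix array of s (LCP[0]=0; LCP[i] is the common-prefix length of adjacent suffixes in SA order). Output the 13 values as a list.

[0, 1, 2, 3, 1, 3, 3, 2, 0, 2, 2, 4, 1]

rank→(start, suffix):
  0 → (12, 'a')
  1 → (0, 'aaabaabbababa')
  2 → (1, 'aabaabbababa')
  3 → (4, 'aabbababa')
  4 → (10, 'aba')
  5 → (2, 'abaabbababa')
  6 → (8, 'ababa')
  7 → (5, 'abbababa')
  8 → (11, 'ba')
  9 → (3, 'baabbababa')
  10 → (9, 'baba')
  11 → (7, 'bababa')
  12 → (6, 'bbababa')

SA = [12, 0, 1, 4, 10, 2, 8, 5, 11, 3, 9, 7, 6]
rank  pair      lcp
   1  s[12:],s[0:]  1  'a'
   2  s[0:],s[1:]  2  'aa'
   3  s[1:],s[4:]  3  'aab'
   4  s[4:],s[10:]  1  'a'
   5  s[10:],s[2:]  3  'aba'
   6  s[2:],s[8:]  3  'aba'
   7  s[8:],s[5:]  2  'ab'
   8  s[5:],s[11:]  0  ''
   9  s[11:],s[3:]  2  'ba'
  10  s[3:],s[9:]  2  'ba'
  11  s[9:],s[7:]  4  'baba'
  12  s[7:],s[6:]  1  'b'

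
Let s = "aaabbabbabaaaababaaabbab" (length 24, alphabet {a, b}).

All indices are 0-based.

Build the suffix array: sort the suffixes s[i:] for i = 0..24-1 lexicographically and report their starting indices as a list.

[10, 11, 17, 0, 12, 18, 1, 22, 8, 15, 13, 19, 5, 2, 23, 9, 16, 21, 7, 14, 4, 20, 6, 3]

sorted suffixes:
  #0 SA[0]=10  'aaaababaaabbab'
  #1 SA[1]=11  'aaababaaabbab'
  #2 SA[2]=17  'aaabbab'
  #3 SA[3]=0  'aaabbabbabaaaababaaabbab'
  #4 SA[4]=12  'aababaaabbab'
  #5 SA[5]=18  'aabbab'
  #6 SA[6]=1  'aabbabbabaaaababaaabbab'
  #7 SA[7]=22  'ab'
  #8 SA[8]=8  'abaaaababaaabbab'
  #9 SA[9]=15  'abaaabbab'
  #10 SA[10]=13  'ababaaabbab'
  #11 SA[11]=19  'abbab'
  #12 SA[12]=5  'abbabaaaababaaabbab'
  #13 SA[13]=2  'abbabbabaaaababaaabbab'
  #14 SA[14]=23  'b'
  #15 SA[15]=9  'baaaababaaabbab'
  #16 SA[16]=16  'baaabbab'
  #17 SA[17]=21  'bab'
  #18 SA[18]=7  'babaaaababaaabbab'
  #19 SA[19]=14  'babaaabbab'
  #20 SA[20]=4  'babbabaaaababaaabbab'
  #21 SA[21]=20  'bbab'
  #22 SA[22]=6  'bbabaaaababaaabbab'
  #23 SA[23]=3  'bbabbabaaaababaaabbab'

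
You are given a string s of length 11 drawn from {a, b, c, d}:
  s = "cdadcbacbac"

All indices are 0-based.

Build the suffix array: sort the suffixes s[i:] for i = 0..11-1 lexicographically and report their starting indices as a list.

sorted suffixes:
  #0 SA[0]=9  'ac'
  #1 SA[1]=6  'acbac'
  #2 SA[2]=2  'adcbacbac'
  #3 SA[3]=8  'bac'
  #4 SA[4]=5  'bacbac'
  #5 SA[5]=10  'c'
  #6 SA[6]=7  'cbac'
  #7 SA[7]=4  'cbacbac'
  #8 SA[8]=0  'cdadcbacbac'
  #9 SA[9]=1  'dadcbacbac'
  #10 SA[10]=3  'dcbacbac'

[9, 6, 2, 8, 5, 10, 7, 4, 0, 1, 3]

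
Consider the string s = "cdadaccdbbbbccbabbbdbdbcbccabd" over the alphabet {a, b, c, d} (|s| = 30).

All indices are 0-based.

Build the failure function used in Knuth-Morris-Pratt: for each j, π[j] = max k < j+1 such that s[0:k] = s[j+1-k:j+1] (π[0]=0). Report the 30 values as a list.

π[0] = 0
j=1 s[j]='d': π[1]=0 (border '')
j=2 s[j]='a': π[2]=0 (border '')
j=3 s[j]='d': π[3]=0 (border '')
j=4 s[j]='a': π[4]=0 (border '')
j=5 s[j]='c': π[5]=1 (border 'c')
j=6 s[j]='c': k: 1→0; π[6]=1 (border 'c')
j=7 s[j]='d': π[7]=2 (border 'cd')
j=8 s[j]='b': k: 2→0; π[8]=0 (border '')
j=9 s[j]='b': π[9]=0 (border '')
j=10 s[j]='b': π[10]=0 (border '')
j=11 s[j]='b': π[11]=0 (border '')
j=12 s[j]='c': π[12]=1 (border 'c')
j=13 s[j]='c': k: 1→0; π[13]=1 (border 'c')
j=14 s[j]='b': k: 1→0; π[14]=0 (border '')
j=15 s[j]='a': π[15]=0 (border '')
j=16 s[j]='b': π[16]=0 (border '')
j=17 s[j]='b': π[17]=0 (border '')
j=18 s[j]='b': π[18]=0 (border '')
j=19 s[j]='d': π[19]=0 (border '')
j=20 s[j]='b': π[20]=0 (border '')
j=21 s[j]='d': π[21]=0 (border '')
j=22 s[j]='b': π[22]=0 (border '')
j=23 s[j]='c': π[23]=1 (border 'c')
j=24 s[j]='b': k: 1→0; π[24]=0 (border '')
j=25 s[j]='c': π[25]=1 (border 'c')
j=26 s[j]='c': k: 1→0; π[26]=1 (border 'c')
j=27 s[j]='a': k: 1→0; π[27]=0 (border '')
j=28 s[j]='b': π[28]=0 (border '')
j=29 s[j]='d': π[29]=0 (border '')

[0, 0, 0, 0, 0, 1, 1, 2, 0, 0, 0, 0, 1, 1, 0, 0, 0, 0, 0, 0, 0, 0, 0, 1, 0, 1, 1, 0, 0, 0]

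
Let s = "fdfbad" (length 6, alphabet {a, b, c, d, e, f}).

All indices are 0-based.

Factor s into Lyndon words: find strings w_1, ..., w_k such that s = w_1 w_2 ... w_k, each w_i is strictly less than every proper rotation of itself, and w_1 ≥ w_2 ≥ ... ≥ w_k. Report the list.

["f", "df", "b", "ad"]

emit factor 1: 'f' (i=0, period=1)
emit factor 2: 'df' (i=1, period=2)
emit factor 3: 'b' (i=3, period=1)
emit factor 4: 'ad' (i=4, period=2)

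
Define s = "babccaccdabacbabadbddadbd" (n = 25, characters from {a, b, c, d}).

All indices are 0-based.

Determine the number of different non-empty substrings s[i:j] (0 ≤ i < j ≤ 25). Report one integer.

rank | idx | suffix
   0 |   9 | abacbabadbddadbd
   1 |  14 | abadbddadbd
   2 |   1 | abccaccdabacbabadbddadbd
   3 |  11 | acbabadbddadbd
   4 |   5 | accdabacbabadbddadbd
   5 |  21 | adbd
   6 |  16 | adbddadbd
   7 |  13 | babadbddadbd
   8 |   0 | babccaccdabacbabadbddadbd
   9 |  10 | bacbabadbddadbd
  10 |  15 | badbddadbd
  11 |   2 | bccaccdabacbabadbddadbd
  12 |  23 | bd
  13 |  18 | bddadbd
  14 |   4 | caccdabacbabadbddadbd
  15 |  12 | cbabadbddadbd
  16 |   3 | ccaccdabacbabadbddadbd
  17 |   6 | ccdabacbabadbddadbd
  18 |   7 | cdabacbabadbddadbd
  19 |  24 | d
  20 |   8 | dabacbabadbddadbd
  21 |  20 | dadbd
  22 |  22 | dbd
  23 |  17 | dbddadbd
  24 |  19 | ddadbd

SA = [9, 14, 1, 11, 5, 21, 16, 13, 0, 10, 15, 2, 23, 18, 4, 12, 3, 6, 7, 24, 8, 20, 22, 17, 19]
[i] adj suffixes → lcp
  [1] 9/14 → 3 ('aba')
  [2] 14/1 → 2 ('ab')
  [3] 1/11 → 1 ('a')
  [4] 11/5 → 2 ('ac')
  [5] 5/21 → 1 ('a')
  [6] 21/16 → 4 ('adbd')
  [7] 16/13 → 0 ('')
  [8] 13/0 → 3 ('bab')
  [9] 0/10 → 2 ('ba')
  [10] 10/15 → 2 ('ba')
  [11] 15/2 → 1 ('b')
  [12] 2/23 → 1 ('b')
  [13] 23/18 → 2 ('bd')
  [14] 18/4 → 0 ('')
  [15] 4/12 → 1 ('c')
  [16] 12/3 → 1 ('c')
  [17] 3/6 → 2 ('cc')
  [18] 6/7 → 1 ('c')
  [19] 7/24 → 0 ('')
  [20] 24/8 → 1 ('d')
  [21] 8/20 → 2 ('da')
  [22] 20/22 → 1 ('d')
  [23] 22/17 → 3 ('dbd')
  [24] 17/19 → 1 ('d')

n(n+1)/2 = 25·26/2 = 325
Σ LCP = 0 + 3 + 2 + 1 + 2 + 1 + 4 + 0 + 3 + 2 + 2 + 1 + 1 + 2 + 0 + 1 + 1 + 2 + 1 + 0 + 1 + 2 + 1 + 3 + 1 = 37
distinct = 325 − 37 = 288

288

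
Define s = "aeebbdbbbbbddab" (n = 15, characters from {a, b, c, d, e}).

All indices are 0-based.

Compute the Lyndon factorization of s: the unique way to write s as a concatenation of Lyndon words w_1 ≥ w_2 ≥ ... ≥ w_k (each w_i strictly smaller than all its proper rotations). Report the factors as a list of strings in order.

emit factor 1: 'aeebbdbbbbbdd' (i=0, period=13)
emit factor 2: 'ab' (i=13, period=2)

["aeebbdbbbbbdd", "ab"]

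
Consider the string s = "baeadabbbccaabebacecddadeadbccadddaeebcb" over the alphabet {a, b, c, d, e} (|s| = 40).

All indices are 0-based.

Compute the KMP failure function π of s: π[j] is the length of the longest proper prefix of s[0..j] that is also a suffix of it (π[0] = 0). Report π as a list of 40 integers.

π[0] = 0
j=1 s[j]='a': π[1]=0 (border '')
j=2 s[j]='e': π[2]=0 (border '')
j=3 s[j]='a': π[3]=0 (border '')
j=4 s[j]='d': π[4]=0 (border '')
j=5 s[j]='a': π[5]=0 (border '')
j=6 s[j]='b': π[6]=1 (border 'b')
j=7 s[j]='b': k: 1→0; π[7]=1 (border 'b')
j=8 s[j]='b': k: 1→0; π[8]=1 (border 'b')
j=9 s[j]='c': k: 1→0; π[9]=0 (border '')
j=10 s[j]='c': π[10]=0 (border '')
j=11 s[j]='a': π[11]=0 (border '')
j=12 s[j]='a': π[12]=0 (border '')
j=13 s[j]='b': π[13]=1 (border 'b')
j=14 s[j]='e': k: 1→0; π[14]=0 (border '')
j=15 s[j]='b': π[15]=1 (border 'b')
j=16 s[j]='a': π[16]=2 (border 'ba')
j=17 s[j]='c': k: 2→0; π[17]=0 (border '')
j=18 s[j]='e': π[18]=0 (border '')
j=19 s[j]='c': π[19]=0 (border '')
j=20 s[j]='d': π[20]=0 (border '')
j=21 s[j]='d': π[21]=0 (border '')
j=22 s[j]='a': π[22]=0 (border '')
j=23 s[j]='d': π[23]=0 (border '')
j=24 s[j]='e': π[24]=0 (border '')
j=25 s[j]='a': π[25]=0 (border '')
j=26 s[j]='d': π[26]=0 (border '')
j=27 s[j]='b': π[27]=1 (border 'b')
j=28 s[j]='c': k: 1→0; π[28]=0 (border '')
j=29 s[j]='c': π[29]=0 (border '')
j=30 s[j]='a': π[30]=0 (border '')
j=31 s[j]='d': π[31]=0 (border '')
j=32 s[j]='d': π[32]=0 (border '')
j=33 s[j]='d': π[33]=0 (border '')
j=34 s[j]='a': π[34]=0 (border '')
j=35 s[j]='e': π[35]=0 (border '')
j=36 s[j]='e': π[36]=0 (border '')
j=37 s[j]='b': π[37]=1 (border 'b')
j=38 s[j]='c': k: 1→0; π[38]=0 (border '')
j=39 s[j]='b': π[39]=1 (border 'b')

[0, 0, 0, 0, 0, 0, 1, 1, 1, 0, 0, 0, 0, 1, 0, 1, 2, 0, 0, 0, 0, 0, 0, 0, 0, 0, 0, 1, 0, 0, 0, 0, 0, 0, 0, 0, 0, 1, 0, 1]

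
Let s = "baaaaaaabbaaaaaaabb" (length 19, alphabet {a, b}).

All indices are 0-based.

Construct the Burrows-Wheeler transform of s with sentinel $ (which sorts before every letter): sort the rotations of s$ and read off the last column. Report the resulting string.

bbbaaaaaaaaaaaabb$aa

rank  rotation              last
    0  $baaaaaaabbaaaaaaabb  b
    1  aaaaaaabb$baaaaaaabb  b
    2  aaaaaaabbaaaaaaabb$b  b
    3  aaaaaabb$baaaaaaabba  a
    4  aaaaaabbaaaaaaabb$ba  a
    5  aaaaabb$baaaaaaabbaa  a
    6  aaaaabbaaaaaaabb$baa  a
    7  aaaabb$baaaaaaabbaaa  a
    8  aaaabbaaaaaaabb$baaa  a
    9  aaabb$baaaaaaabbaaaa  a
   10  aaabbaaaaaaabb$baaaa  a
   11  aabb$baaaaaaabbaaaaa  a
   12  aabbaaaaaaabb$baaaaa  a
   13  abb$baaaaaaabbaaaaaa  a
   14  abbaaaaaaabb$baaaaaa  a
   15  b$baaaaaaabbaaaaaaab  b
   16  baaaaaaabb$baaaaaaab  b
   17  baaaaaaabbaaaaaaabb$  $
   18  bb$baaaaaaabbaaaaaaa  a
   19  bbaaaaaaabb$baaaaaaa  a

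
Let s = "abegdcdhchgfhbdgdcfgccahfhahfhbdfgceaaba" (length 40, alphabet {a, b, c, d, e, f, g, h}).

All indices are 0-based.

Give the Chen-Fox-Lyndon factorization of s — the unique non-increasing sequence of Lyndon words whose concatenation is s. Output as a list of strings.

["abegdcdhchgfhbdgdcfgccahfhahfhbdfgce", "aab", "a"]

emit factor 1: 'abegdcdhchgfhbdgdcfgccahfhahfhbdfgce' (i=0, period=36)
emit factor 2: 'aab' (i=36, period=3)
emit factor 3: 'a' (i=39, period=1)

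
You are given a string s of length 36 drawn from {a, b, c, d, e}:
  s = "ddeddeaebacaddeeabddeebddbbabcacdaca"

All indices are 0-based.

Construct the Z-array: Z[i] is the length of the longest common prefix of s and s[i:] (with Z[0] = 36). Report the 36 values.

[36, 1, 0, 3, 1, 0, 0, 0, 0, 0, 0, 0, 3, 1, 0, 0, 0, 0, 3, 1, 0, 0, 0, 2, 1, 0, 0, 0, 0, 0, 0, 0, 1, 0, 0, 0]

Z[0]=36
i=1: outside box; Z[1]=1 scan→box=[1,2)
i=2: outside box; Z[2]=0
i=3: outside box; Z[3]=3 scan→box=[3,6)
i=4: min(r-i=2, Z[1]=1)=1; Z[4]=1
i=5: min(r-i=1, Z[2]=0)=0; Z[5]=0
i=6: outside box; Z[6]=0
i=7: outside box; Z[7]=0
i=8: outside box; Z[8]=0
i=9: outside box; Z[9]=0
i=10: outside box; Z[10]=0
i=11: outside box; Z[11]=0
i=12: outside box; Z[12]=3 scan→box=[12,15)
i=13: min(r-i=2, Z[1]=1)=1; Z[13]=1
i=14: min(r-i=1, Z[2]=0)=0; Z[14]=0
i=15: outside box; Z[15]=0
i=16: outside box; Z[16]=0
i=17: outside box; Z[17]=0
i=18: outside box; Z[18]=3 scan→box=[18,21)
i=19: min(r-i=2, Z[1]=1)=1; Z[19]=1
i=20: min(r-i=1, Z[2]=0)=0; Z[20]=0
i=21: outside box; Z[21]=0
i=22: outside box; Z[22]=0
i=23: outside box; Z[23]=2 scan→box=[23,25)
i=24: min(r-i=1, Z[1]=1)=1; Z[24]=1
i=25: outside box; Z[25]=0
i=26: outside box; Z[26]=0
i=27: outside box; Z[27]=0
i=28: outside box; Z[28]=0
i=29: outside box; Z[29]=0
i=30: outside box; Z[30]=0
i=31: outside box; Z[31]=0
i=32: outside box; Z[32]=1 scan→box=[32,33)
i=33: outside box; Z[33]=0
i=34: outside box; Z[34]=0
i=35: outside box; Z[35]=0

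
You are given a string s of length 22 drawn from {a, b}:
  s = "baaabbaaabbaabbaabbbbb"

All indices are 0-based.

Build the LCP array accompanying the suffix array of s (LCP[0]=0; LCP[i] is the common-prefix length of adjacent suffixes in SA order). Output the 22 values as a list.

rank | idx | suffix
   0 |   1 | aaabbaaabbaabbaabbbbb
   1 |   6 | aaabbaabbaabbbbb
   2 |   2 | aabbaaabbaabbaabbbbb
   3 |   7 | aabbaabbaabbbbb
   4 |  11 | aabbaabbbbb
   5 |  15 | aabbbbb
   6 |   3 | abbaaabbaabbaabbbbb
   7 |   8 | abbaabbaabbbbb
   8 |  12 | abbaabbbbb
   9 |  16 | abbbbb
  10 |  21 | b
  11 |   0 | baaabbaaabbaabbaabbbbb
  12 |   5 | baaabbaabbaabbbbb
  13 |  10 | baabbaabbbbb
  14 |  14 | baabbbbb
  15 |  20 | bb
  16 |   4 | bbaaabbaabbaabbbbb
  17 |   9 | bbaabbaabbbbb
  18 |  13 | bbaabbbbb
  19 |  19 | bbb
  20 |  18 | bbbb
  21 |  17 | bbbbb

SA = [1, 6, 2, 7, 11, 15, 3, 8, 12, 16, 21, 0, 5, 10, 14, 20, 4, 9, 13, 19, 18, 17]
[i] adj suffixes → lcp
  [1] 1/6 → 7 ('aaabbaa')
  [2] 6/2 → 2 ('aa')
  [3] 2/7 → 6 ('aabbaa')
  [4] 7/11 → 8 ('aabbaabb')
  [5] 11/15 → 4 ('aabb')
  [6] 15/3 → 1 ('a')
  [7] 3/8 → 5 ('abbaa')
  [8] 8/12 → 7 ('abbaabb')
  [9] 12/16 → 3 ('abb')
  [10] 16/21 → 0 ('')
  [11] 21/0 → 1 ('b')
  [12] 0/5 → 8 ('baaabbaa')
  [13] 5/10 → 3 ('baa')
  [14] 10/14 → 5 ('baabb')
  [15] 14/20 → 1 ('b')
  [16] 20/4 → 2 ('bb')
  [17] 4/9 → 4 ('bbaa')
  [18] 9/13 → 6 ('bbaabb')
  [19] 13/19 → 2 ('bb')
  [20] 19/18 → 3 ('bbb')
  [21] 18/17 → 4 ('bbbb')

[0, 7, 2, 6, 8, 4, 1, 5, 7, 3, 0, 1, 8, 3, 5, 1, 2, 4, 6, 2, 3, 4]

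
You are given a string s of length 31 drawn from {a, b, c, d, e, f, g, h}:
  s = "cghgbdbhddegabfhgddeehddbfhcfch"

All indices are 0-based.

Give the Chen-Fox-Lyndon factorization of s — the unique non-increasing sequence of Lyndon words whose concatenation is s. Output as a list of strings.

emit factor 1: 'cghg' (i=0, period=4)
emit factor 2: 'bdbhddeg' (i=4, period=8)
emit factor 3: 'abfhgddeehddbfhcfch' (i=12, period=19)

["cghg", "bdbhddeg", "abfhgddeehddbfhcfch"]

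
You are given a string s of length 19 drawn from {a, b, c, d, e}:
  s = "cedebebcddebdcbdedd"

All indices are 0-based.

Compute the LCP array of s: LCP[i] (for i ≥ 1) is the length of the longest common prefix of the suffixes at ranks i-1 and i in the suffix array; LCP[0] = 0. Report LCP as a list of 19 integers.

sorted suffixes:
  #0 SA[0]=6  'bcddebdcbdedd'
  #1 SA[1]=11  'bdcbdedd'
  #2 SA[2]=14  'bdedd'
  #3 SA[3]=4  'bebcddebdcbdedd'
  #4 SA[4]=13  'cbdedd'
  #5 SA[5]=7  'cddebdcbdedd'
  #6 SA[6]=0  'cedebebcddebdcbdedd'
  #7 SA[7]=18  'd'
  #8 SA[8]=12  'dcbdedd'
  #9 SA[9]=17  'dd'
  #10 SA[10]=8  'ddebdcbdedd'
  #11 SA[11]=9  'debdcbdedd'
  #12 SA[12]=2  'debebcddebdcbdedd'
  #13 SA[13]=15  'dedd'
  #14 SA[14]=5  'ebcddebdcbdedd'
  #15 SA[15]=10  'ebdcbdedd'
  #16 SA[16]=3  'ebebcddebdcbdedd'
  #17 SA[17]=16  'edd'
  #18 SA[18]=1  'edebebcddebdcbdedd'

SA = [6, 11, 14, 4, 13, 7, 0, 18, 12, 17, 8, 9, 2, 15, 5, 10, 3, 16, 1]
rank  pair      lcp
   1  s[6:],s[11:]  1  'b'
   2  s[11:],s[14:]  2  'bd'
   3  s[14:],s[4:]  1  'b'
   4  s[4:],s[13:]  0  ''
   5  s[13:],s[7:]  1  'c'
   6  s[7:],s[0:]  1  'c'
   7  s[0:],s[18:]  0  ''
   8  s[18:],s[12:]  1  'd'
   9  s[12:],s[17:]  1  'd'
  10  s[17:],s[8:]  2  'dd'
  11  s[8:],s[9:]  1  'd'
  12  s[9:],s[2:]  3  'deb'
  13  s[2:],s[15:]  2  'de'
  14  s[15:],s[5:]  0  ''
  15  s[5:],s[10:]  2  'eb'
  16  s[10:],s[3:]  2  'eb'
  17  s[3:],s[16:]  1  'e'
  18  s[16:],s[1:]  2  'ed'

[0, 1, 2, 1, 0, 1, 1, 0, 1, 1, 2, 1, 3, 2, 0, 2, 2, 1, 2]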